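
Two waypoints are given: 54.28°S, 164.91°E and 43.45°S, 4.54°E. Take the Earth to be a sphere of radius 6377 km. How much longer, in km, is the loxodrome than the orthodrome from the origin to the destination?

Great circle: cos σ = sin φ₁ sin φ₂ + cos φ₁ cos φ₂ cos Δλ,  σ = 1.4110 rad → d_gc = 8997.8 km
Rhumb line: Δψ = +0.2889, q = Δφ/Δψ = 0.6543, d_rh = R√(Δφ²+q²Δλ²) = 11740.2 km
Excess = 11740.2 − 8997.8 = 2742.4 ≈ 2742 km

2742 km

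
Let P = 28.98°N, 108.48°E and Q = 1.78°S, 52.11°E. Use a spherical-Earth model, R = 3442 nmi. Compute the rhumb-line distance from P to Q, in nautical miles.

Rhumb course C = atan2(Δλ, Δψ) with Δψ = ln[tan(π/4+φ₂/2)/tan(π/4+φ₁/2)] = -0.5599, Δλ = -0.9838 → C = 240.35°
d = R·|Δφ| / |cos C| = 3442·0.53686 / 0.49463 = 3736 nmi

3736 nmi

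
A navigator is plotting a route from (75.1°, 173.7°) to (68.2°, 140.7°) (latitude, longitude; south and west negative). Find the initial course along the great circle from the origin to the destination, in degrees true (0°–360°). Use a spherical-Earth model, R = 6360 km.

θ = atan2( sin Δλ·cos φ₂ ,  cos φ₁ sin φ₂ − sin φ₁ cos φ₂ cos Δλ )
  = atan2(-0.2023, -0.0622) = 252.90°

252.9°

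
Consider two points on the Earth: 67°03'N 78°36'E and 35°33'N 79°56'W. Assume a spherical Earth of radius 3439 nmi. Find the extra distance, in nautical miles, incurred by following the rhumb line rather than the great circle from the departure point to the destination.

1367 nmi

Great circle: cos σ = sin φ₁ sin φ₂ + cos φ₁ cos φ₂ cos Δλ,  σ = 1.3283 rad → d_gc = 4567.9 nmi
Rhumb line: Δψ = -0.9300, q = Δφ/Δψ = 0.5912, d_rh = R√(Δφ²+q²Δλ²) = 5934.6 nmi
Excess = 5934.6 − 4567.9 = 1366.7 ≈ 1367 nmi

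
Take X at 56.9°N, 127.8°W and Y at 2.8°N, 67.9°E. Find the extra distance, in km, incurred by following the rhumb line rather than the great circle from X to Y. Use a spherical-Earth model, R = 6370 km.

Great circle: cos σ = sin φ₁ sin φ₂ + cos φ₁ cos φ₂ cos Δλ,  σ = 2.0762 rad → d_gc = 13225.5 km
Rhumb line: Δψ = -1.1646, q = Δφ/Δψ = 0.8108, d_rh = R√(Δφ²+q²Δλ²) = 15984.8 km
Excess = 15984.8 − 13225.5 = 2759.3 ≈ 2759 km

2759 km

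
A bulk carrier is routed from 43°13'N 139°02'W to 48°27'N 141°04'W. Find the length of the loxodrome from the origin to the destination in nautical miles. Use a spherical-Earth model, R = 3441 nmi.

Δψ = ln[tan(π/4+φ₂/2)/tan(π/4+φ₁/2)] = +0.1312;  Δφ = +0.0913 rad,  Δλ = -0.0355 rad
q = Δφ/Δψ = 0.6960
d = R·√(Δφ² + q²Δλ²) = 3441·0.09462 = 326 nmi

326 nmi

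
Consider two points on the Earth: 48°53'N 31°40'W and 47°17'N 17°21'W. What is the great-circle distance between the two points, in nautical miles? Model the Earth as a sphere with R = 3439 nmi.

cos σ = sin φ₁ sin φ₂ + cos φ₁ cos φ₂ cos Δλ
      = sin(48.88°)sin(47.28°) + cos(48.88°)cos(47.28°)cos(14.32°) = 0.9858
σ = 9.682° → d = Rσ = 3439·0.16898 = 581 nmi

581 nmi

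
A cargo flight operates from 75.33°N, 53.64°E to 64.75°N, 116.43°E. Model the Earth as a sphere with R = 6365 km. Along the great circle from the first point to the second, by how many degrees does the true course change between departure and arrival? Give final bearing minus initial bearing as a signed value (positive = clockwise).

At departure: θ₁ = atan2(sin Δλ cos φ₂, cos φ₁ sin φ₂ − sin φ₁ cos φ₂ cos Δλ) = 83.93°
At arrival: θ₂ = atan2(sin Δλ cos φ₁, −cos φ₂ sin φ₁ + sin φ₂ cos φ₁ cos Δλ) = 143.82°
Δθ = θ₂ − θ₁ = +59.9°

+59.9°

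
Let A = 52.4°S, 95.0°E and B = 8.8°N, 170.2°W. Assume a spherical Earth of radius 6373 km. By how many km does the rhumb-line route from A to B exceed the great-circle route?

Great circle: cos σ = sin φ₁ sin φ₂ + cos φ₁ cos φ₂ cos Δλ,  σ = 1.7433 rad → d_gc = 11110.14 km
Rhumb line: Δψ = +1.2317, q = Δφ/Δψ = 0.8672, d_rh = R√(Δφ²+q²Δλ²) = 11399.63 km
Excess = 11399.63 − 11110.14 = 289.49 ≈ 289 km

289 km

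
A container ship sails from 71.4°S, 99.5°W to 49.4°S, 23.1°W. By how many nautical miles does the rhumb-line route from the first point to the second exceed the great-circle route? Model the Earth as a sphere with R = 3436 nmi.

Great circle: cos σ = sin φ₁ sin φ₂ + cos φ₁ cos φ₂ cos Δλ,  σ = 0.6944 rad → d_gc = 2386.0 nmi
Rhumb line: Δψ = +0.8149, q = Δφ/Δψ = 0.4712, d_rh = R√(Δφ²+q²Δλ²) = 2530.1 nmi
Excess = 2530.1 − 2386.0 = 144.1 ≈ 144 nmi

144 nmi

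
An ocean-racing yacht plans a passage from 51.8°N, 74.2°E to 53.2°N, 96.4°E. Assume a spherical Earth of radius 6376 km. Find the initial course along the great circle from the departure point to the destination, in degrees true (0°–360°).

75.3°

θ = atan2( sin Δλ·cos φ₂ ,  cos φ₁ sin φ₂ − sin φ₁ cos φ₂ cos Δλ )
  = atan2(+0.2263, +0.0593) = 75.31°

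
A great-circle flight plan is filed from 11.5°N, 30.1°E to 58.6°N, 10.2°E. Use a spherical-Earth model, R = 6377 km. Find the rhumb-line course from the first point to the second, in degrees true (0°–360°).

342.0°

Δψ = ln[tan(π/4+φ₂/2)/tan(π/4+φ₁/2)] = +1.0670
Δλ = -0.3473 rad (taken the short way round)
course = atan2(Δλ, Δψ) = 341.97°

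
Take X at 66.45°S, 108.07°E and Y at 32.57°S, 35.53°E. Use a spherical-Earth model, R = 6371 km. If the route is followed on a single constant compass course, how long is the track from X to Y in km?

6210 km

Rhumb course C = atan2(Δλ, Δψ) with Δψ = ln[tan(π/4+φ₂/2)/tan(π/4+φ₁/2)] = +0.9662, Δλ = -1.2661 → C = 307.35°
d = R·|Δφ| / |cos C| = 6371·0.59132 / 0.60668 = 6210 km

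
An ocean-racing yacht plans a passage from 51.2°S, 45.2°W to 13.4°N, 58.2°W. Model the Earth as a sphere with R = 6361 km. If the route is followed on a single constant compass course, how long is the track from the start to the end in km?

7284 km

Δψ = ln[tan(π/4+φ₂/2)/tan(π/4+φ₁/2)] = +1.2797;  Δφ = +1.1275 rad,  Δλ = -0.2269 rad
q = Δφ/Δψ = 0.8810
d = R·√(Δφ² + q²Δλ²) = 6361·1.14507 = 7284 km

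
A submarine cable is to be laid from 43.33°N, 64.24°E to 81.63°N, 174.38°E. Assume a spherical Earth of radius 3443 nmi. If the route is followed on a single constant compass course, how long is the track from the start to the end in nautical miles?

Rhumb course C = atan2(Δλ, Δψ) with Δψ = ln[tan(π/4+φ₂/2)/tan(π/4+φ₁/2)] = +1.7742, Δλ = +1.9223 → C = 47.29°
d = R·|Δφ| / |cos C| = 3443·0.66846 / 0.67823 = 3393 nmi

3393 nmi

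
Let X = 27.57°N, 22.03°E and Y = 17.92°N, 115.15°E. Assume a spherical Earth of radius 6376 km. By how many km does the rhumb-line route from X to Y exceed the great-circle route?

203 km

Great circle: cos σ = sin φ₁ sin φ₂ + cos φ₁ cos φ₂ cos Δλ,  σ = 1.4741 rad → d_gc = 9399.1 km
Rhumb line: Δψ = -0.1829, q = Δφ/Δψ = 0.9208, d_rh = R√(Δφ²+q²Δλ²) = 9601.7 km
Excess = 9601.7 − 9399.1 = 202.6 ≈ 203 km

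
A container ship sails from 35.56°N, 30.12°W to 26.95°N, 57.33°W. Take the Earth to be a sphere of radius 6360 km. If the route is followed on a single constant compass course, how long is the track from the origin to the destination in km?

Rhumb course C = atan2(Δλ, Δψ) with Δψ = ln[tan(π/4+φ₂/2)/tan(π/4+φ₁/2)] = -0.1761, Δλ = -0.4749 → C = 249.66°
d = R·|Δφ| / |cos C| = 6360·0.15027 / 0.34763 = 2749 km

2749 km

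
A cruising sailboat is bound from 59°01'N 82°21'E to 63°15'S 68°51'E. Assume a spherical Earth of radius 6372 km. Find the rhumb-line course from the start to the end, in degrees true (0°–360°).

185.0°

Meridional parts: M(φ₁)=+1.2831, M(φ₂)=-1.4364 → ΔM = -2.7196;  Δλ = -0.2356 rad
tan C = Δλ / ΔM = +0.0866 → C = 184.95°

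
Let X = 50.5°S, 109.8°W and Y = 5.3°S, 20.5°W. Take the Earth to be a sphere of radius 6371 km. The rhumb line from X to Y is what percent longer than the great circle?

3.1%

Great circle: σ = 1.4917 rad → d_gc = Rσ = 9503.6 km
Rhumb: Δφ = +0.7889, Δλ = +1.5586, Δψ = +0.9317, q = Δφ/Δψ = 0.8467 → d_rh = R√(Δφ²+q²Δλ²) = 9795.4 km
Excess = (9795.4 − 9503.6) / 9503.6 = 291.8 / 9503.6 = 3.07% ≈ 3.1%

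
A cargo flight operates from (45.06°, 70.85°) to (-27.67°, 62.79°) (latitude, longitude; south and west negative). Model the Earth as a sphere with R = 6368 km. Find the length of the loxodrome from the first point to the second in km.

8125 km

Rhumb course C = atan2(Δλ, Δψ) with Δψ = ln[tan(π/4+φ₂/2)/tan(π/4+φ₁/2)] = -1.3857, Δλ = -0.1407 → C = 185.80°
d = R·|Δφ| / |cos C| = 6368·1.26938 / 0.99489 = 8125 km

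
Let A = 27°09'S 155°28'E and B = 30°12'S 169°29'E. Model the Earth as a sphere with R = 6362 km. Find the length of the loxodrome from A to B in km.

1407 km

Δψ = ln[tan(π/4+φ₂/2)/tan(π/4+φ₁/2)] = -0.0607;  Δφ = -0.0532 rad,  Δλ = +0.2446 rad
q = Δφ/Δψ = 0.8772
d = R·√(Δφ² + q²Δλ²) = 6362·0.22110 = 1407 km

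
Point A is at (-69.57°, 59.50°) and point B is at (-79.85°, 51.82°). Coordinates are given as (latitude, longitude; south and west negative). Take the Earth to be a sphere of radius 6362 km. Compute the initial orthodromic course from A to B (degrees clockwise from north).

187.5°

θ = atan2( sin Δλ·cos φ₂ ,  cos φ₁ sin φ₂ − sin φ₁ cos φ₂ cos Δλ )
  = atan2(-0.0236, -0.1799) = 187.46°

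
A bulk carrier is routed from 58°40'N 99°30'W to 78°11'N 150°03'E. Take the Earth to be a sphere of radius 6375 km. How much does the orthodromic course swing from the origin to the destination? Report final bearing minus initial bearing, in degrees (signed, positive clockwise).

At departure: θ₁ = atan2(sin Δλ cos φ₂, cos φ₁ sin φ₂ − sin φ₁ cos φ₂ cos Δλ) = 341.40°
At arrival: θ₂ = atan2(sin Δλ cos φ₁, −cos φ₂ sin φ₁ + sin φ₂ cos φ₁ cos Δλ) = 234.10°
Δθ = θ₂ − θ₁ = -107.3°

-107.3°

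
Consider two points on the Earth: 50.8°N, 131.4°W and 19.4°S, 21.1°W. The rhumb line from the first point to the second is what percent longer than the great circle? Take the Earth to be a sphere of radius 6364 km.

Great circle: σ = 2.0536 rad → d_gc = Rσ = 13068.9 km
Rhumb: Δφ = -1.2252, Δλ = +1.9251, Δψ = -1.3778, q = Δφ/Δψ = 0.8892 → d_rh = R√(Δφ²+q²Δλ²) = 13397.1 km
Excess = (13397.1 − 13068.9) / 13068.9 = 328.2 / 13068.9 = 2.51% ≈ 2.5%

2.5%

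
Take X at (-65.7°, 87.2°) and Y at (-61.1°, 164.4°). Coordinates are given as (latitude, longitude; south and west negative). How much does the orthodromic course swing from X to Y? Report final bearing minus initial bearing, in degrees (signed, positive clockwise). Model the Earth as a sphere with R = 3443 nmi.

At departure: θ₁ = atan2(sin Δλ cos φ₂, cos φ₁ sin φ₂ − sin φ₁ cos φ₂ cos Δλ) = 119.13°
At arrival: θ₂ = atan2(sin Δλ cos φ₁, −cos φ₂ sin φ₁ + sin φ₂ cos φ₁ cos Δλ) = 48.05°
Δθ = θ₂ − θ₁ = -71.1°

-71.1°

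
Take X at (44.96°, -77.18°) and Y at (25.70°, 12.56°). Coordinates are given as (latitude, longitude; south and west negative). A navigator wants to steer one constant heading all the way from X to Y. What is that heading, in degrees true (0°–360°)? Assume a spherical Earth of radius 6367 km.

104.9°

Meridional parts: M(φ₁)=+0.8804, M(φ₂)=+0.4644 → ΔM = -0.4160;  Δλ = +1.5663 rad
tan C = Δλ / ΔM = -3.7651 → C = 104.87°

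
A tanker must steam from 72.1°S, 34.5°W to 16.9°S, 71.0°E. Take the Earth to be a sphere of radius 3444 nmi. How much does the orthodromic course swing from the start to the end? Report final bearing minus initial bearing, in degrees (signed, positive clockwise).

At departure: θ₁ = atan2(sin Δλ cos φ₂, cos φ₁ sin φ₂ − sin φ₁ cos φ₂ cos Δλ) = 109.84°
At arrival: θ₂ = atan2(sin Δλ cos φ₁, −cos φ₂ sin φ₁ + sin φ₂ cos φ₁ cos Δλ) = 17.59°
Δθ = θ₂ − θ₁ = -92.3°

-92.3°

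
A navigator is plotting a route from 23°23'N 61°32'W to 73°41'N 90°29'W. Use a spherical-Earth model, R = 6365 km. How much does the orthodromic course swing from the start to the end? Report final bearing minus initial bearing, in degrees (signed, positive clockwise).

Initial bearing θ₁ = atan2(sin Δλ cos φ₂, cos φ₁ sin φ₂ − sin φ₁ cos φ₂ cos Δλ) = 350.15°
Final bearing θ₂ = (initial bearing from the destination back to the start) + 180° = 326.03°
Δθ = θ₂ − θ₁ = -24.1°

-24.1°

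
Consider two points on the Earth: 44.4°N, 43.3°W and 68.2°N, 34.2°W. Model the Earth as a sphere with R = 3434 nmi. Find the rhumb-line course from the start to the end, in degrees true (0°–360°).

11.5°

Meridional parts: M(φ₁)=+0.8666, M(φ₂)=+1.6473 → ΔM = +0.7807;  Δλ = +0.1588 rad
tan C = Δλ / ΔM = +0.2035 → C = 11.50°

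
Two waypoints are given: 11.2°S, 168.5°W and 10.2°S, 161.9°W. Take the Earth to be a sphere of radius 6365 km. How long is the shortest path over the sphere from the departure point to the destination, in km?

729 km

cos σ = sin φ₁ sin φ₂ + cos φ₁ cos φ₂ cos Δλ
      = sin(-11.20°)sin(-10.20°) + cos(-11.20°)cos(-10.20°)cos(6.60°) = 0.9934
σ = 6.562° → d = Rσ = 6365·0.11452 = 729 km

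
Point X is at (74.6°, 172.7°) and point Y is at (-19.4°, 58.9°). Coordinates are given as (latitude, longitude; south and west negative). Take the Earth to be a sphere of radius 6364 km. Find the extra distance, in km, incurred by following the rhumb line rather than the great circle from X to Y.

915 km

Great circle: cos σ = sin φ₁ sin φ₂ + cos φ₁ cos φ₂ cos Δλ,  σ = 2.0057 rad → d_gc = 12764.21 km
Rhumb line: Δψ = -2.3462, q = Δφ/Δψ = 0.6993, d_rh = R√(Δφ²+q²Δλ²) = 13679.66 km
Excess = 13679.66 − 12764.21 = 915.45 ≈ 915 km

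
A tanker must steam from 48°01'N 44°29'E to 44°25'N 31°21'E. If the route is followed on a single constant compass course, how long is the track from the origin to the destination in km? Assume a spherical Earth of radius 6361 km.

Rhumb course C = atan2(Δλ, Δψ) with Δψ = ln[tan(π/4+φ₂/2)/tan(π/4+φ₁/2)] = -0.0909, Δλ = -0.2292 → C = 248.38°
d = R·|Δφ| / |cos C| = 6361·0.06283 / 0.36847 = 1085 km

1085 km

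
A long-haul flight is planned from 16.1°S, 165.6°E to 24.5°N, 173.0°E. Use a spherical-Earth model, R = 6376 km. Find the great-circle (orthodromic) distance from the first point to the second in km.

Haversine: a = sin²(Δφ/2)+cos φ₁ cos φ₂ sin²(Δλ/2) = 0.12401;  σ = 2·atan2(√a,√(1−a))
σ = 41.237° → d = Rσ = 6376·0.71972 = 4589 km

4589 km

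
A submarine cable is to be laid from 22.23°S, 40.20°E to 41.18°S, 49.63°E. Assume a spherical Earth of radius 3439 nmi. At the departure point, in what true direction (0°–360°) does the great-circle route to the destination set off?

159.4°

N = sin Δλ·cos φ₂ = +0.1233;  D = cos φ₁ sin φ₂ − sin φ₁ cos φ₂ cos Δλ = -0.3286
initial course = atan2(N, D) = 159.43°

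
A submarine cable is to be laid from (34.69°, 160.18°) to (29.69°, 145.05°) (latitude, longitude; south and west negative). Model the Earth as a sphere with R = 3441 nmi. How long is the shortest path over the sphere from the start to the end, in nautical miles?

Haversine: a = sin²(Δφ/2)+cos φ₁ cos φ₂ sin²(Δλ/2) = 0.01428;  σ = 2·atan2(√a,√(1−a))
σ = 13.728° → d = Rσ = 3441·0.23959 = 824 nmi

824 nmi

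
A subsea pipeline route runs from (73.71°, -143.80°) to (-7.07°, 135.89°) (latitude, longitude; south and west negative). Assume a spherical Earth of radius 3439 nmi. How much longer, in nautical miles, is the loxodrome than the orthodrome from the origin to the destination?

210 nmi

Great circle: cos σ = sin φ₁ sin φ₂ + cos φ₁ cos φ₂ cos Δλ,  σ = 1.6421 rad → d_gc = 5647.3 nmi
Rhumb line: Δψ = -2.0678, q = Δφ/Δψ = 0.6818, d_rh = R√(Δφ²+q²Δλ²) = 5857.6 nmi
Excess = 5857.6 − 5647.3 = 210.3 ≈ 210 nmi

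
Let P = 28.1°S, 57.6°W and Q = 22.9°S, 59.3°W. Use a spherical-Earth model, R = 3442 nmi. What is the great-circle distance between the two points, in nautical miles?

cos σ = sin φ₁ sin φ₂ + cos φ₁ cos φ₂ cos Δλ
      = sin(-28.10°)sin(-22.90°) + cos(-28.10°)cos(-22.90°)cos(-1.70°) = 0.9955
σ = 5.421° → d = Rσ = 3442·0.09462 = 326 nmi

326 nmi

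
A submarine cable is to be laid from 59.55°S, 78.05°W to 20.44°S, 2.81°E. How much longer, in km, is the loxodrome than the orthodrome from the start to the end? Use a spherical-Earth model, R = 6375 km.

Great circle: cos σ = sin φ₁ sin φ₂ + cos φ₁ cos φ₂ cos Δλ,  σ = 1.1848 rad → d_gc = 7553.0 km
Rhumb line: Δψ = +0.9368, q = Δφ/Δψ = 0.7287, d_rh = R√(Δφ²+q²Δλ²) = 7868.4 km
Excess = 7868.4 − 7553.0 = 315.4 ≈ 315 km

315 km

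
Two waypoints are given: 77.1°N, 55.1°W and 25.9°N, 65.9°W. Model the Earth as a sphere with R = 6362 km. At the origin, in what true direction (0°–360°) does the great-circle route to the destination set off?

192.4°

θ = atan2( sin Δλ·cos φ₂ ,  cos φ₁ sin φ₂ − sin φ₁ cos φ₂ cos Δλ )
  = atan2(-0.1686, -0.7638) = 192.44°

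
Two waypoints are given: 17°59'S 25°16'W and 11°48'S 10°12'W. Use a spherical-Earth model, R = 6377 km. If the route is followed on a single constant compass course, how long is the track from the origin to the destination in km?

Rhumb course C = atan2(Δλ, Δψ) with Δψ = ln[tan(π/4+φ₂/2)/tan(π/4+φ₁/2)] = +0.1117, Δλ = +0.2630 → C = 66.98°
d = R·|Δφ| / |cos C| = 6377·0.10792 / 0.39106 = 1760 km

1760 km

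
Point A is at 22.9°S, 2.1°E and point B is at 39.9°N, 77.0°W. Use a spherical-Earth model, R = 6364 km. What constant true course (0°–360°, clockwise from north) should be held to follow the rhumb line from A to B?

Meridional parts: M(φ₁)=-0.4108, M(φ₂)=+0.7606 → ΔM = +1.1714;  Δλ = -1.3806 rad
tan C = Δλ / ΔM = -1.1786 → C = 310.31°

310.3°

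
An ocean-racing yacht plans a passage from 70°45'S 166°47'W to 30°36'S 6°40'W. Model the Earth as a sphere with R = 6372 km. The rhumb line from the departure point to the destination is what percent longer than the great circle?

29.8%

Great circle: σ = 1.3554 rad → d_gc = Rσ = 8636.7 km
Rhumb: Δφ = +0.7007, Δλ = +2.7946, Δψ = +1.2130, q = Δφ/Δψ = 0.5777 → d_rh = R√(Δφ²+q²Δλ²) = 11214.7 km
Excess = (11214.7 − 8636.7) / 8636.7 = 2578.0 / 8636.7 = 29.849% ≈ 29.8%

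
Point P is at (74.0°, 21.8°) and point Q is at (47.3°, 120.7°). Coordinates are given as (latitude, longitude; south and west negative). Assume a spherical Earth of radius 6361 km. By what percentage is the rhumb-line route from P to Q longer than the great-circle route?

10.6%

Great circle: σ = 0.8264 rad → d_gc = Rσ = 5256.7 km
Rhumb: Δφ = -0.4660, Δλ = +1.7261, Δψ = -1.0229, q = Δφ/Δψ = 0.4556 → d_rh = R√(Δφ²+q²Δλ²) = 5814.4 km
Excess = (5814.4 − 5256.7) / 5256.7 = 557.7 / 5256.7 = 10.61% ≈ 10.6%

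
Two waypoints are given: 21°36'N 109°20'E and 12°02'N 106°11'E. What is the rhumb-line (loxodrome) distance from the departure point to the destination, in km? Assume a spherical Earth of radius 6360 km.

1113 km

Δψ = ln[tan(π/4+φ₂/2)/tan(π/4+φ₁/2)] = -0.1747;  Δφ = -0.1670 rad,  Δλ = -0.0550 rad
q = Δφ/Δψ = 0.9559
d = R·√(Δφ² + q²Δλ²) = 6360·0.17505 = 1113 km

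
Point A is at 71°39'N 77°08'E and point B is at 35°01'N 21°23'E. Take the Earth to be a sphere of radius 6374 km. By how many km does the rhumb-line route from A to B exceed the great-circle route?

140 km

Great circle: cos σ = sin φ₁ sin φ₂ + cos φ₁ cos φ₂ cos Δλ,  σ = 0.8097 rad → d_gc = 5160.8 km
Rhumb line: Δψ = -1.1700, q = Δφ/Δψ = 0.5465, d_rh = R√(Δφ²+q²Δλ²) = 5300.6 km
Excess = 5300.6 − 5160.8 = 139.8 ≈ 140 km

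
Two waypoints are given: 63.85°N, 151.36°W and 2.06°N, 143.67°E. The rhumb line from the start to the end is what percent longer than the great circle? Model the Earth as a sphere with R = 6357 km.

2.1%

Great circle: σ = 1.3504 rad → d_gc = Rσ = 8584.5 km
Rhumb: Δφ = -1.0784, Δλ = -1.1339, Δψ = -1.4240, q = Δφ/Δψ = 0.7573 → d_rh = R√(Δφ²+q²Δλ²) = 8763.7 km
Excess = (8763.7 − 8584.5) / 8584.5 = 179.2 / 8584.5 = 2.09% ≈ 2.1%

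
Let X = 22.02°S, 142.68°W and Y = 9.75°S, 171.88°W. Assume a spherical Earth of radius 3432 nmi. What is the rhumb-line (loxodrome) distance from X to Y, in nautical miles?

1832 nmi

Δψ = ln[tan(π/4+φ₂/2)/tan(π/4+φ₁/2)] = +0.2232;  Δφ = +0.2142 rad,  Δλ = -0.5096 rad
q = Δφ/Δψ = 0.9597
d = R·√(Δφ² + q²Δλ²) = 3432·0.53391 = 1832 nmi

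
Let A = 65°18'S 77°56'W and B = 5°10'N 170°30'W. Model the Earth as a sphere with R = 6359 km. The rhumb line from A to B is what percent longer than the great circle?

4.3%

Great circle: σ = 1.6714 rad → d_gc = Rσ = 10628.5 km
Rhumb: Δφ = +1.2299, Δλ = -1.6156, Δψ = +1.6092, q = Δφ/Δψ = 0.7643 → d_rh = R√(Δφ²+q²Δλ²) = 11082.2 km
Excess = (11082.2 − 10628.5) / 10628.5 = 453.7 / 10628.5 = 4.27% ≈ 4.3%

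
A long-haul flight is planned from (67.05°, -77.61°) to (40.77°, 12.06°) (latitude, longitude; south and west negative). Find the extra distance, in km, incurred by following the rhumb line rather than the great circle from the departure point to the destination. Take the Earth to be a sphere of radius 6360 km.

448 km

Great circle: cos σ = sin φ₁ sin φ₂ + cos φ₁ cos φ₂ cos Δλ,  σ = 0.9235 rad → d_gc = 5873.43 km
Rhumb line: Δψ = -0.8140, q = Δφ/Δψ = 0.5635, d_rh = R√(Δφ²+q²Δλ²) = 6321.91 km
Excess = 6321.91 − 5873.43 = 448.48 ≈ 448 km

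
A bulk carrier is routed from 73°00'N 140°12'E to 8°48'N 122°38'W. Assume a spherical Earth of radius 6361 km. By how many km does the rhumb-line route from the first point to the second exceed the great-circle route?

645 km

Great circle: cos σ = sin φ₁ sin φ₂ + cos φ₁ cos φ₂ cos Δλ,  σ = 1.4603 rad → d_gc = 9289.07 km
Rhumb line: Δψ = -1.7466, q = Δφ/Δψ = 0.6415, d_rh = R√(Δφ²+q²Δλ²) = 9934.56 km
Excess = 9934.56 − 9289.07 = 645.49 ≈ 645 km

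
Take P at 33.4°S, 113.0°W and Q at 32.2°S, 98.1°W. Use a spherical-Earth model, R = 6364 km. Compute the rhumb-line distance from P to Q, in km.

1397 km

Δψ = ln[tan(π/4+φ₂/2)/tan(π/4+φ₁/2)] = +0.0249;  Δφ = +0.0209 rad,  Δλ = +0.2601 rad
q = Δφ/Δψ = 0.8405
d = R·√(Δφ² + q²Δλ²) = 6364·0.21959 = 1397 km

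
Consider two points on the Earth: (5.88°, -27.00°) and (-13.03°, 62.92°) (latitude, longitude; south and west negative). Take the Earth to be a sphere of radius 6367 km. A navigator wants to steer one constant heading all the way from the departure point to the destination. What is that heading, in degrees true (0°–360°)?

102.0°

Δψ = ln[tan(π/4+φ₂/2)/tan(π/4+φ₁/2)] = -0.3322
Δλ = +1.5694 rad (taken the short way round)
course = atan2(Δλ, Δψ) = 101.95°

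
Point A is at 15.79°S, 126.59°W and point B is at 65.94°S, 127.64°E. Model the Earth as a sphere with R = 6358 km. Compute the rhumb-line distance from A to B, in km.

Rhumb course C = atan2(Δλ, Δψ) with Δψ = ln[tan(π/4+φ₂/2)/tan(π/4+φ₁/2)] = -1.2668, Δλ = -1.8460 → C = 235.54°
d = R·|Δφ| / |cos C| = 6358·0.87528 / 0.56583 = 9835 km

9835 km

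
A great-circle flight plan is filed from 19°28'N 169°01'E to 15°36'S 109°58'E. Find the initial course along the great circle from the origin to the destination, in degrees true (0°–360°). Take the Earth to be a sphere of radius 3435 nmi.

243.1°

θ = atan2( sin Δλ·cos φ₂ ,  cos φ₁ sin φ₂ − sin φ₁ cos φ₂ cos Δλ )
  = atan2(-0.8260, -0.4186) = 243.12°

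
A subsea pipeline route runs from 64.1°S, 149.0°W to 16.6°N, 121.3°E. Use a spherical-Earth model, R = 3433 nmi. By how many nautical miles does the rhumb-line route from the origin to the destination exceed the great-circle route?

188 nmi

Great circle: cos σ = sin φ₁ sin φ₂ + cos φ₁ cos φ₂ cos Δλ,  σ = 1.8284 rad → d_gc = 6277.0 nmi
Rhumb line: Δψ = +1.7638, q = Δφ/Δψ = 0.7986, d_rh = R√(Δφ²+q²Δλ²) = 6465.4 nmi
Excess = 6465.4 − 6277.0 = 188.4 ≈ 188 nmi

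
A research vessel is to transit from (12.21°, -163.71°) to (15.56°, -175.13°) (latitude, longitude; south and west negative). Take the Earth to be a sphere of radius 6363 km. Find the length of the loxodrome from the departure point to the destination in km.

1286 km

Rhumb course C = atan2(Δλ, Δψ) with Δψ = ln[tan(π/4+φ₂/2)/tan(π/4+φ₁/2)] = +0.0602, Δλ = -0.1993 → C = 286.82°
d = R·|Δφ| / |cos C| = 6363·0.05847 / 0.28930 = 1286 km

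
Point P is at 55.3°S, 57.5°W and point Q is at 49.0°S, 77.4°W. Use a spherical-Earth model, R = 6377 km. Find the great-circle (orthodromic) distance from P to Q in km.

1522 km

Haversine: a = sin²(Δφ/2)+cos φ₁ cos φ₂ sin²(Δλ/2) = 0.01417;  σ = 2·atan2(√a,√(1−a))
σ = 13.673° → d = Rσ = 6377·0.23864 = 1522 km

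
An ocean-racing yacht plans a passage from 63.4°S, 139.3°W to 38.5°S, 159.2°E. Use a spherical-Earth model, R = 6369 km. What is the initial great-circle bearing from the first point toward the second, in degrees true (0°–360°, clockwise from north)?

274.6°

θ = atan2( sin Δλ·cos φ₂ ,  cos φ₁ sin φ₂ − sin φ₁ cos φ₂ cos Δλ )
  = atan2(-0.6878, +0.0552) = 274.59°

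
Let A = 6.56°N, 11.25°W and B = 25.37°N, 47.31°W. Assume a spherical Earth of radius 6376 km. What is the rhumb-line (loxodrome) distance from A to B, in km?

4372 km

Rhumb course C = atan2(Δλ, Δψ) with Δψ = ln[tan(π/4+φ₂/2)/tan(π/4+φ₁/2)] = +0.3433, Δλ = -0.6294 → C = 298.61°
d = R·|Δφ| / |cos C| = 6376·0.32830 / 0.47883 = 4372 km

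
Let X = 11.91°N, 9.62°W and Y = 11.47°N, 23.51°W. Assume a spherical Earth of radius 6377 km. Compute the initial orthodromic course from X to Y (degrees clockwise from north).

θ = atan2( sin Δλ·cos φ₂ ,  cos φ₁ sin φ₂ − sin φ₁ cos φ₂ cos Δλ )
  = atan2(-0.2353, -0.0018) = 269.57°

269.6°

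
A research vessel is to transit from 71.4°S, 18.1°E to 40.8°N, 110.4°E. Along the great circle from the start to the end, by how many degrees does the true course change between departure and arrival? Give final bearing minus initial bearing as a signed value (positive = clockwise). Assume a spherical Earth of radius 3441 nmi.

At departure: θ₁ = atan2(sin Δλ cos φ₂, cos φ₁ sin φ₂ − sin φ₁ cos φ₂ cos Δλ) = 76.64°
At arrival: θ₂ = atan2(sin Δλ cos φ₁, −cos φ₂ sin φ₁ + sin φ₂ cos φ₁ cos Δλ) = 24.20°
Δθ = θ₂ − θ₁ = -52.4°

-52.4°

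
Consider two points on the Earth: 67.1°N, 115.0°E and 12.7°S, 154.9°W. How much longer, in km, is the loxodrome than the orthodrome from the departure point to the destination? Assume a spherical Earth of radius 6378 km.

Great circle: cos σ = sin φ₁ sin φ₂ + cos φ₁ cos φ₂ cos Δλ,  σ = 1.7754 rad → d_gc = 11323.5 km
Rhumb line: Δψ = -1.8203, q = Δφ/Δψ = 0.7651, d_rh = R√(Δφ²+q²Δλ²) = 11738.9 km
Excess = 11738.9 − 11323.5 = 415.4 ≈ 415 km

415 km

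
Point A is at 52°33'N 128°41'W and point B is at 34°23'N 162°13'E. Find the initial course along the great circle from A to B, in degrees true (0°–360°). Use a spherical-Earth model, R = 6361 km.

278.1°

N = sin Δλ·cos φ₂ = -0.7710;  D = cos φ₁ sin φ₂ − sin φ₁ cos φ₂ cos Δλ = +0.1097
initial course = atan2(N, D) = 278.10°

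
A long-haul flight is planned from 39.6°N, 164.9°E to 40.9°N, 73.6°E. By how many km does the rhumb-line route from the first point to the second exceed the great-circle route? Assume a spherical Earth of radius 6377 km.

Great circle: cos σ = sin φ₁ sin φ₂ + cos φ₁ cos φ₂ cos Δλ,  σ = 1.1548 rad → d_gc = 7363.9 km
Rhumb line: Δψ = +0.0297, q = Δφ/Δψ = 0.7632, d_rh = R√(Δφ²+q²Δλ²) = 7756.7 km
Excess = 7756.7 − 7363.9 = 392.8 ≈ 393 km

393 km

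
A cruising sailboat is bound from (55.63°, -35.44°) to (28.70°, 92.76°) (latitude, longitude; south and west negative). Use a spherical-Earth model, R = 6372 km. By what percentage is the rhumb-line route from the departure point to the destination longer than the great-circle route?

13.8%

Great circle: σ = 1.4805 rad → d_gc = Rσ = 9433.8 km
Rhumb: Δφ = -0.4700, Δλ = +2.2375, Δψ = -0.6503, q = Δφ/Δψ = 0.7228 → d_rh = R√(Δφ²+q²Δλ²) = 10731.5 km
Excess = (10731.5 − 9433.8) / 9433.8 = 1297.7 / 9433.8 = 13.76% ≈ 13.8%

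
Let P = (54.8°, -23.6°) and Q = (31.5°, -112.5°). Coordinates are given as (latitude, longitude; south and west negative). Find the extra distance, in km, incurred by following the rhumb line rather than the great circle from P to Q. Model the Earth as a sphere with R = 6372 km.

402 km

Great circle: cos σ = sin φ₁ sin φ₂ + cos φ₁ cos φ₂ cos Δλ,  σ = 1.1192 rad → d_gc = 7131.6 km
Rhumb line: Δψ = -0.5684, q = Δφ/Δψ = 0.7155, d_rh = R√(Δφ²+q²Δλ²) = 7533.3 km
Excess = 7533.3 − 7131.6 = 401.7 ≈ 402 km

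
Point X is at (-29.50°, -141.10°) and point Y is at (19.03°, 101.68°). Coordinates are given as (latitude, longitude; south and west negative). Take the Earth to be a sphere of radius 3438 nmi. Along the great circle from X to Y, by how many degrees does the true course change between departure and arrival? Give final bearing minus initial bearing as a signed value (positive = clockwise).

+18.6°

At departure: θ₁ = atan2(sin Δλ cos φ₂, cos φ₁ sin φ₂ − sin φ₁ cos φ₂ cos Δλ) = 274.82°
At arrival: θ₂ = atan2(sin Δλ cos φ₁, −cos φ₂ sin φ₁ + sin φ₂ cos φ₁ cos Δλ) = 293.45°
Δθ = θ₂ − θ₁ = +18.6°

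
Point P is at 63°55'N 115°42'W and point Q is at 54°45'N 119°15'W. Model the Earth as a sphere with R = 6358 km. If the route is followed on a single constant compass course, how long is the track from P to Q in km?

1037 km

Rhumb course C = atan2(Δλ, Δψ) with Δψ = ln[tan(π/4+φ₂/2)/tan(π/4+φ₁/2)] = -0.3159, Δλ = -0.0620 → C = 191.10°
d = R·|Δφ| / |cos C| = 6358·0.15999 / 0.98131 = 1037 km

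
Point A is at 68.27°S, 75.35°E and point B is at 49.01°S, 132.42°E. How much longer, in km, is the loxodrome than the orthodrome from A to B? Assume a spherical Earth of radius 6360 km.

Great circle: cos σ = sin φ₁ sin φ₂ + cos φ₁ cos φ₂ cos Δλ,  σ = 0.5859 rad → d_gc = 3726.5 km
Rhumb line: Δψ = +0.6665, q = Δφ/Δψ = 0.5043, d_rh = R√(Δφ²+q²Δλ²) = 3844.3 km
Excess = 3844.3 − 3726.5 = 117.8 ≈ 118 km

118 km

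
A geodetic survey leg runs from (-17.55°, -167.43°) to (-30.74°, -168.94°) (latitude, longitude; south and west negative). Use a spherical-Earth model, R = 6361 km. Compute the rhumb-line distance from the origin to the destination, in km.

Δψ = ln[tan(π/4+φ₂/2)/tan(π/4+φ₁/2)] = -0.2531;  Δφ = -0.2302 rad,  Δλ = -0.0264 rad
q = Δφ/Δψ = 0.9097
d = R·√(Δφ² + q²Δλ²) = 6361·0.23145 = 1472 km

1472 km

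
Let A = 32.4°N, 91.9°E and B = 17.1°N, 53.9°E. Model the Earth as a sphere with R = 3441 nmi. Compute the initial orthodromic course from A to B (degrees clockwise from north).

255.2°

N = sin Δλ·cos φ₂ = -0.5884;  D = cos φ₁ sin φ₂ − sin φ₁ cos φ₂ cos Δλ = -0.1553
initial course = atan2(N, D) = 255.22°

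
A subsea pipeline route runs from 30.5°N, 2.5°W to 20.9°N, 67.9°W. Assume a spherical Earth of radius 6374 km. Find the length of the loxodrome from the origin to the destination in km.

6631 km

Rhumb course C = atan2(Δλ, Δψ) with Δψ = ln[tan(π/4+φ₂/2)/tan(π/4+φ₁/2)] = -0.1863, Δλ = -1.1414 → C = 260.73°
d = R·|Δφ| / |cos C| = 6374·0.16755 / 0.16105 = 6631 km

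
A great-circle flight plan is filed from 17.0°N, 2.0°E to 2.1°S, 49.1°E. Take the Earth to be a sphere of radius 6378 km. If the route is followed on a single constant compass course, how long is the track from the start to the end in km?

Rhumb course C = atan2(Δλ, Δψ) with Δψ = ln[tan(π/4+φ₂/2)/tan(π/4+φ₁/2)] = -0.3378, Δλ = +0.8221 → C = 112.34°
d = R·|Δφ| / |cos C| = 6378·0.33336 / 0.38010 = 5594 km

5594 km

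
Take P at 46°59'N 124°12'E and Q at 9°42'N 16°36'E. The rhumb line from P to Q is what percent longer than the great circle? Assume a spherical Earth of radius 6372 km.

Great circle: σ = 1.6510 rad → d_gc = Rσ = 10520.3 km
Rhumb: Δφ = -0.6507, Δλ = -1.8780, Δψ = -0.7611, q = Δφ/Δψ = 0.8550 → d_rh = R√(Δφ²+q²Δλ²) = 11039.3 km
Excess = (11039.3 − 10520.3) / 10520.3 = 519.0 / 10520.3 = 4.93% ≈ 4.9%

4.9%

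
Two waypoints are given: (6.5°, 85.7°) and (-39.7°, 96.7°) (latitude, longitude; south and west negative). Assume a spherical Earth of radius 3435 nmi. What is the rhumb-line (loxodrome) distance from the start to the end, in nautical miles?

Rhumb course C = atan2(Δλ, Δψ) with Δψ = ln[tan(π/4+φ₂/2)/tan(π/4+φ₁/2)] = -0.8698, Δλ = +0.1920 → C = 167.55°
d = R·|Δφ| / |cos C| = 3435·0.80634 / 0.97649 = 2836 nmi

2836 nmi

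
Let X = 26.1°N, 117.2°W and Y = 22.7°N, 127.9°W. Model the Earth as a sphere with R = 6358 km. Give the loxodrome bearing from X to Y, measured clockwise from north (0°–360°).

Δψ = ln[tan(π/4+φ₂/2)/tan(π/4+φ₁/2)] = -0.0652
Δλ = -0.1868 rad (taken the short way round)
course = atan2(Δλ, Δψ) = 250.76°

250.8°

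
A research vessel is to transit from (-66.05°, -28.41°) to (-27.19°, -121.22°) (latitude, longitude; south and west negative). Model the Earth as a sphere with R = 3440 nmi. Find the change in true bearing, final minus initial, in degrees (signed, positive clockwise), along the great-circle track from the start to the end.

+78.0°

At departure: θ₁ = atan2(sin Δλ cos φ₂, cos φ₁ sin φ₂ − sin φ₁ cos φ₂ cos Δλ) = 255.77°
At arrival: θ₂ = atan2(sin Δλ cos φ₁, −cos φ₂ sin φ₁ + sin φ₂ cos φ₁ cos Δλ) = 333.75°
Δθ = θ₂ − θ₁ = +78.0°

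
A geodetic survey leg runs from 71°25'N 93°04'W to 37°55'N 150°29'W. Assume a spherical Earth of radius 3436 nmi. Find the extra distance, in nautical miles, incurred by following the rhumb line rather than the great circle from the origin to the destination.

78 nmi

Great circle: cos σ = sin φ₁ sin φ₂ + cos φ₁ cos φ₂ cos Δλ,  σ = 0.7701 rad → d_gc = 2645.9 nmi
Rhumb line: Δψ = -1.0941, q = Δφ/Δψ = 0.5344, d_rh = R√(Δφ²+q²Δλ²) = 2724.3 nmi
Excess = 2724.3 − 2645.9 = 78.4 ≈ 78 nmi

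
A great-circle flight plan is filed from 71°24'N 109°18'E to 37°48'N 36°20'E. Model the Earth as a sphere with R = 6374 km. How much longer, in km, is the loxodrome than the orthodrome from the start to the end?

268 km

Great circle: cos σ = sin φ₁ sin φ₂ + cos φ₁ cos φ₂ cos Δλ,  σ = 0.8570 rad → d_gc = 5462.42 km
Rhumb line: Δψ = -1.0958, q = Δφ/Δψ = 0.5352, d_rh = R√(Δφ²+q²Δλ²) = 5730.86 km
Excess = 5730.86 − 5462.42 = 268.44 ≈ 268 km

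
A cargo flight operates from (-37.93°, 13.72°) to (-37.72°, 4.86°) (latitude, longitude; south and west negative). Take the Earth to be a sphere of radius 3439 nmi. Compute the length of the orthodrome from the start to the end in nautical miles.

420 nmi

Haversine: a = sin²(Δφ/2)+cos φ₁ cos φ₂ sin²(Δλ/2) = 0.00373;  σ = 2·atan2(√a,√(1−a))
σ = 6.999° → d = Rσ = 3439·0.12215 = 420 nmi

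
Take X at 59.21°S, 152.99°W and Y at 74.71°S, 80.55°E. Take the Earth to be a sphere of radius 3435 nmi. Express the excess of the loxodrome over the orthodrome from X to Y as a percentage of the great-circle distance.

Great circle: σ = 0.7251 rad → d_gc = Rσ = 2490.8 nmi
Rhumb: Δφ = -0.2705, Δλ = -2.2071, Δψ = -0.7185, q = Δφ/Δψ = 0.3765 → d_rh = R√(Δφ²+q²Δλ²) = 3002.0 nmi
Excess = (3002.0 − 2490.8) / 2490.8 = 511.2 / 2490.8 = 20.52% ≈ 20.5%

20.5%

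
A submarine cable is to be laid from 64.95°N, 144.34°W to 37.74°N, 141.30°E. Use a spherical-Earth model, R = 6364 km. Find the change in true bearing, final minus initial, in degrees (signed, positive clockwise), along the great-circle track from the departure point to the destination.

-62.7°

Initial bearing θ₁ = atan2(sin Δλ cos φ₂, cos φ₁ sin φ₂ − sin φ₁ cos φ₂ cos Δλ) = 274.95°
Final bearing θ₂ = (initial bearing from the destination back to the start) + 180° = 212.24°
Δθ = θ₂ − θ₁ = -62.7°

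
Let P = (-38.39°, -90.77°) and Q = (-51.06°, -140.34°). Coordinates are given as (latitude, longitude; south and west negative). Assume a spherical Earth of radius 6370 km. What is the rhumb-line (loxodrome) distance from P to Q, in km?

4139 km

Rhumb course C = atan2(Δλ, Δψ) with Δψ = ln[tan(π/4+φ₂/2)/tan(π/4+φ₁/2)] = -0.3131, Δλ = -0.8652 → C = 250.10°
d = R·|Δφ| / |cos C| = 6370·0.22113 / 0.34034 = 4139 km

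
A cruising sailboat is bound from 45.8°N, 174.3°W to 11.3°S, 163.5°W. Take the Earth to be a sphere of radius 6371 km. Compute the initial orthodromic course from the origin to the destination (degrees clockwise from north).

N = sin Δλ·cos φ₂ = +0.1837;  D = cos φ₁ sin φ₂ − sin φ₁ cos φ₂ cos Δλ = -0.8272
initial course = atan2(N, D) = 167.48°

167.5°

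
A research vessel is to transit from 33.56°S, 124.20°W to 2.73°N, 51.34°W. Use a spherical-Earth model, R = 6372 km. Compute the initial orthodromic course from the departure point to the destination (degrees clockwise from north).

θ = atan2( sin Δλ·cos φ₂ ,  cos φ₁ sin φ₂ − sin φ₁ cos φ₂ cos Δλ )
  = atan2(+0.9545, +0.2024) = 78.03°

78.0°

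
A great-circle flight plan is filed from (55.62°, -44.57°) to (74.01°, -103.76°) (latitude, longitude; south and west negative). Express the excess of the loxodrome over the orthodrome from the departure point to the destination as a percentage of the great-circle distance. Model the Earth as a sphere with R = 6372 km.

Great circle: σ = 0.5094 rad → d_gc = Rσ = 3245.7 km
Rhumb: Δφ = +0.3210, Δλ = -1.0331, Δψ = +0.7896, q = Δφ/Δψ = 0.4065 → d_rh = R√(Δφ²+q²Δλ²) = 3367.8 km
Excess = (3367.8 − 3245.7) / 3245.7 = 122.1 / 3245.7 = 3.76% ≈ 3.8%

3.8%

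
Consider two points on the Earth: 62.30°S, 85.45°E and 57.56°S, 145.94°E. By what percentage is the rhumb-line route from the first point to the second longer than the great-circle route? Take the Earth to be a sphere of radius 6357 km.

Great circle: σ = 0.5155 rad → d_gc = Rσ = 3276.9 km
Rhumb: Δφ = +0.0827, Δλ = +1.0557, Δψ = +0.1654, q = Δφ/Δψ = 0.5001 → d_rh = R√(Δφ²+q²Δλ²) = 3397.1 km
Excess = (3397.1 − 3276.9) / 3276.9 = 120.2 / 3276.9 = 3.67% ≈ 3.7%

3.7%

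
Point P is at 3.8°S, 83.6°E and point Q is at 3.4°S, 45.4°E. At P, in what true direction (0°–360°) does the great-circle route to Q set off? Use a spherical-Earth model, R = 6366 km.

269.3°

θ = atan2( sin Δλ·cos φ₂ ,  cos φ₁ sin φ₂ − sin φ₁ cos φ₂ cos Δλ )
  = atan2(-0.6173, -0.0072) = 269.33°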